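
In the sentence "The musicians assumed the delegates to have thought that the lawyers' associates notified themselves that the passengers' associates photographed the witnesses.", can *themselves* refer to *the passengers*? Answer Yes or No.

*themselves* is a reflexive; Principle A requires it to be bound within its binding domain — the clause headed by 'notified'.
— the passengers: possessor inside the subject DP of the clause headed by 'photographed'; does not c-command the reflexive — cannot bind it (Principle A).

No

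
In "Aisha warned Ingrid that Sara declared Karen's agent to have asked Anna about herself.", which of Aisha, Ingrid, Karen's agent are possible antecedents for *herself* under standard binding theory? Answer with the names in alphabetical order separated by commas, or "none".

*herself* is a reflexive; Principle A requires it to be bound within its binding domain — the clause headed by 'asked'.
— Aisha: subject of the matrix clause; c-commands the reflexive but lies outside its binding domain — cannot bind it (Principle A).
— Ingrid: object of the matrix clause; c-commands the reflexive but lies outside its binding domain — cannot bind it (Principle A).
— Karen's agent: subject of the clause headed by 'asked'; c-commands the reflexive within its binding domain — allowed (Principle A).

Karen's agent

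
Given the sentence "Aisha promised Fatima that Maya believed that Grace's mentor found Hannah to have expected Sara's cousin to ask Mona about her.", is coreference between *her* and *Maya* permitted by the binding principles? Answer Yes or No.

Yes

*her* is a pronoun; Principle B requires it to be free in its binding domain — the clause headed by 'ask'.
— Maya: subject of the clause headed by 'believed'; c-commands the pronoun but lies outside its binding domain — allowed.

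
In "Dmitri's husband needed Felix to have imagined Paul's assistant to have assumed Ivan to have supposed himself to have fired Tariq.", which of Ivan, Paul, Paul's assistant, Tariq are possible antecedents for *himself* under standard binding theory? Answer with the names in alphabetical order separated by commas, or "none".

*himself* is a reflexive; Principle A requires it to be bound within its binding domain — the clause headed by 'supposed'.
— Ivan: subject of the clause headed by 'supposed'; c-commands the reflexive within its binding domain — allowed (Principle A).
— Paul: possessor inside the subject DP of the clause headed by 'assumed'; does not c-command the reflexive — cannot bind it (Principle A).
— Paul's assistant: subject of the clause headed by 'assumed'; c-commands the reflexive but lies outside its binding domain — cannot bind it (Principle A).
— Tariq: object of the clause headed by 'fired'; does not c-command the reflexive — cannot bind it (Principle A).

Ivan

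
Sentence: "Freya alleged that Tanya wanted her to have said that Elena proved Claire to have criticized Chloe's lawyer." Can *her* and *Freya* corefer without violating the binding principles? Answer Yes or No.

*Freya* is an R-expression; Principle C requires it to be free (not bound by any c-commanding expression).
— her: subject of the clause headed by 'said'; the pronoun does not c-command the R-expression — coreference allowed.

Yes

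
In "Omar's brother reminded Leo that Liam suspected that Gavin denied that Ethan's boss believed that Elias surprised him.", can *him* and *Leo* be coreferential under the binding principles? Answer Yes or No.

*Leo* is an R-expression; Principle C requires it to be free (not bound by any c-commanding expression).
— him: object of the clause headed by 'surprised'; the pronoun does not c-command the R-expression — coreference allowed.

Yes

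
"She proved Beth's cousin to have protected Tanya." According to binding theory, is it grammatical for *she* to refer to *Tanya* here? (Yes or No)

*Tanya* is an R-expression; Principle C requires it to be free (not bound by any c-commanding expression).
— she: subject of the matrix clause; the pronoun c-commands the R-expression — coreference blocked (Principle C).

No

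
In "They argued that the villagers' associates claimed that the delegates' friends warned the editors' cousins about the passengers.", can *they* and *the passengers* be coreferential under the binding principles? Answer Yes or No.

No

*the passengers* is an R-expression; Principle C requires it to be free (not bound by any c-commanding expression).
— they: subject of the matrix clause; the pronoun c-commands the R-expression — coreference blocked (Principle C).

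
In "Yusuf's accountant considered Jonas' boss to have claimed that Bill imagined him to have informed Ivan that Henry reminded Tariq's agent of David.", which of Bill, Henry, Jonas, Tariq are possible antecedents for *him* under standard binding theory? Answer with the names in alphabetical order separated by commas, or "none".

*him* is a pronoun; Principle B requires it to be free in its binding domain — the clause headed by 'imagined'.
— Bill: subject of the clause headed by 'imagined'; c-commands the pronoun within its binding domain — blocked (Principle B).
— Henry: subject of the clause headed by 'reminded'; is c-commanded by the pronoun; coreference would bind this R-expression — blocked (Principle C).
— Jonas: possessor inside the subject DP of the clause headed by 'claimed'; does not c-command the pronoun — Principle B does not apply; allowed.
— Tariq: possessor inside the object DP of the clause headed by 'reminded'; is c-commanded by the pronoun; coreference would bind this R-expression — blocked (Principle C).

Jonas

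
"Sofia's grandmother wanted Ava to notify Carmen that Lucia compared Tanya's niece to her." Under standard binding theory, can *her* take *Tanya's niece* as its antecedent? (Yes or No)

*her* is a pronoun; Principle B requires it to be free in its binding domain — the clause headed by 'compared'.
— Tanya's niece: object of the clause headed by 'compared'; c-commands the pronoun within its binding domain — blocked (Principle B).

No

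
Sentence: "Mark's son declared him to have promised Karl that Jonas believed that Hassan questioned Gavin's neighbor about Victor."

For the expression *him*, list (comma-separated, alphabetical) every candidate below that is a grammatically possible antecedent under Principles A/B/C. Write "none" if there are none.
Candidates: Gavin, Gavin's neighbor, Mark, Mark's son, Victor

Mark

*him* is a pronoun; Principle B requires it to be free in its binding domain — the matrix clause.
— Gavin: possessor inside the object DP of the clause headed by 'questioned'; is c-commanded by the pronoun; coreference would bind this R-expression — blocked (Principle C).
— Gavin's neighbor: object of the clause headed by 'questioned'; is c-commanded by the pronoun; coreference would bind this R-expression — blocked (Principle C).
— Mark: possessor inside the subject DP of the matrix clause; does not c-command the pronoun — Principle B does not apply; allowed.
— Mark's son: subject of the matrix clause; c-commands the pronoun within its binding domain — blocked (Principle B).
— Victor: second object of the clause headed by 'questioned'; is c-commanded by the pronoun; coreference would bind this R-expression — blocked (Principle C).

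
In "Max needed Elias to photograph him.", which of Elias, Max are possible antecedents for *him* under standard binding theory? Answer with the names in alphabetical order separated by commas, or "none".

Max

*him* is a pronoun; Principle B requires it to be free in its binding domain — the clause headed by 'photograph'.
— Elias: subject of the clause headed by 'photograph'; c-commands the pronoun within its binding domain — blocked (Principle B).
— Max: subject of the matrix clause; c-commands the pronoun but lies outside its binding domain — allowed.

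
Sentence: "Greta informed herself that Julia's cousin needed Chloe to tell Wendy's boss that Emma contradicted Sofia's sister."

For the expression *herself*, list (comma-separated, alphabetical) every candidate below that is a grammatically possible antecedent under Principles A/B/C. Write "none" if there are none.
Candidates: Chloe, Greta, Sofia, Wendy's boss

Greta

*herself* is a reflexive; Principle A requires it to be bound within its binding domain — the matrix clause.
— Chloe: subject of the clause headed by 'tell'; does not c-command the reflexive — cannot bind it (Principle A).
— Greta: subject of the matrix clause; c-commands the reflexive within its binding domain — allowed (Principle A).
— Sofia: possessor inside the object DP of the clause headed by 'contradicted'; does not c-command the reflexive — cannot bind it (Principle A).
— Wendy's boss: object of the clause headed by 'tell'; does not c-command the reflexive — cannot bind it (Principle A).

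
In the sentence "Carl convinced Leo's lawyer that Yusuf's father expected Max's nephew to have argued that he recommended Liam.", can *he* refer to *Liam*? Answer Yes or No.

*he* is a pronoun; Principle B requires it to be free in its binding domain — the clause headed by 'recommended'.
— Liam: object of the clause headed by 'recommended'; is c-commanded by the pronoun; coreference would bind this R-expression — blocked (Principle C).

No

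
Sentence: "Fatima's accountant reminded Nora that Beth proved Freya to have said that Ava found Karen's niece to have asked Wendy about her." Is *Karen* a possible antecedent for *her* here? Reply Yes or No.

*her* is a pronoun; Principle B requires it to be free in its binding domain — the clause headed by 'asked'.
— Karen: possessor inside the subject DP of the clause headed by 'asked'; does not c-command the pronoun — Principle B does not apply; allowed.

Yes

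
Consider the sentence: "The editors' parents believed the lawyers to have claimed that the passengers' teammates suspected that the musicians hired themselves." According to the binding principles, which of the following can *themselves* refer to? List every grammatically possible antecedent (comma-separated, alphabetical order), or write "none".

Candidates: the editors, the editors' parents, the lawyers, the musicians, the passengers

the musicians

*themselves* is a reflexive; Principle A requires it to be bound within its binding domain — the clause headed by 'hired'.
— the editors: possessor inside the subject DP of the matrix clause; does not c-command the reflexive — cannot bind it (Principle A).
— the editors' parents: subject of the matrix clause; c-commands the reflexive but lies outside its binding domain — cannot bind it (Principle A).
— the lawyers: subject of the clause headed by 'claimed'; c-commands the reflexive but lies outside its binding domain — cannot bind it (Principle A).
— the musicians: subject of the clause headed by 'hired'; c-commands the reflexive within its binding domain — allowed (Principle A).
— the passengers: possessor inside the subject DP of the clause headed by 'suspected'; does not c-command the reflexive — cannot bind it (Principle A).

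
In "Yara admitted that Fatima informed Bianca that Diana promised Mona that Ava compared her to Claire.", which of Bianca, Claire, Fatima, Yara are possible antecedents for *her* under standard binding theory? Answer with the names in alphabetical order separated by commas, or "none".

Bianca, Fatima, Yara

*her* is a pronoun; Principle B requires it to be free in its binding domain — the clause headed by 'compared'.
— Bianca: object of the clause headed by 'informed'; c-commands the pronoun but lies outside its binding domain — allowed.
— Claire: second object of the clause headed by 'compared'; is c-commanded by the pronoun; coreference would bind this R-expression — blocked (Principle C).
— Fatima: subject of the clause headed by 'informed'; c-commands the pronoun but lies outside its binding domain — allowed.
— Yara: subject of the matrix clause; c-commands the pronoun but lies outside its binding domain — allowed.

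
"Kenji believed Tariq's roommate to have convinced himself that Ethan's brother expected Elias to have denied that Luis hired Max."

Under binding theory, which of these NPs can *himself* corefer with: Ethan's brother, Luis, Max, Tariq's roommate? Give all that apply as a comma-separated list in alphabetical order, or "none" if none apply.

*himself* is a reflexive; Principle A requires it to be bound within its binding domain — the clause headed by 'convinced'.
— Ethan's brother: subject of the clause headed by 'expected'; does not c-command the reflexive — cannot bind it (Principle A).
— Luis: subject of the clause headed by 'hired'; does not c-command the reflexive — cannot bind it (Principle A).
— Max: object of the clause headed by 'hired'; does not c-command the reflexive — cannot bind it (Principle A).
— Tariq's roommate: subject of the clause headed by 'convinced'; c-commands the reflexive within its binding domain — allowed (Principle A).

Tariq's roommate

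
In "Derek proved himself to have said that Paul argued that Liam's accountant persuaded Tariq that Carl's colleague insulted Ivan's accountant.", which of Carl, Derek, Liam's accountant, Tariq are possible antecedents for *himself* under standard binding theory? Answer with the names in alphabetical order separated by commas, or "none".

*himself* is a reflexive; Principle A requires it to be bound within its binding domain — the matrix clause.
— Carl: possessor inside the subject DP of the clause headed by 'insulted'; does not c-command the reflexive — cannot bind it (Principle A).
— Derek: subject of the matrix clause; c-commands the reflexive within its binding domain — allowed (Principle A).
— Liam's accountant: subject of the clause headed by 'persuaded'; does not c-command the reflexive — cannot bind it (Principle A).
— Tariq: object of the clause headed by 'persuaded'; does not c-command the reflexive — cannot bind it (Principle A).

Derek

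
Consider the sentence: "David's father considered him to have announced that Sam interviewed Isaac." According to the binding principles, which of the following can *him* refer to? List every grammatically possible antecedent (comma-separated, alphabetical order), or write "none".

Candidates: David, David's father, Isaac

*him* is a pronoun; Principle B requires it to be free in its binding domain — the matrix clause.
— David: possessor inside the subject DP of the matrix clause; does not c-command the pronoun — Principle B does not apply; allowed.
— David's father: subject of the matrix clause; c-commands the pronoun within its binding domain — blocked (Principle B).
— Isaac: object of the clause headed by 'interviewed'; is c-commanded by the pronoun; coreference would bind this R-expression — blocked (Principle C).

David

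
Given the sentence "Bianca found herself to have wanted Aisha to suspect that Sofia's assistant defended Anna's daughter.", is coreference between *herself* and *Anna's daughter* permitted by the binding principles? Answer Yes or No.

No

*herself* is a reflexive; Principle A requires it to be bound within its binding domain — the matrix clause.
— Anna's daughter: object of the clause headed by 'defended'; does not c-command the reflexive — cannot bind it (Principle A).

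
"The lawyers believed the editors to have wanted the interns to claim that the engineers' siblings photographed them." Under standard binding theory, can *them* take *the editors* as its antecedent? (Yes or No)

*them* is a pronoun; Principle B requires it to be free in its binding domain — the clause headed by 'photographed'.
— the editors: subject of the clause headed by 'wanted'; c-commands the pronoun but lies outside its binding domain — allowed.

Yes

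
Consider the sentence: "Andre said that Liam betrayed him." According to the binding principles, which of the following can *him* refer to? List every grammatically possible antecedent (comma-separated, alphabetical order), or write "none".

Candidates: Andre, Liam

*him* is a pronoun; Principle B requires it to be free in its binding domain — the clause headed by 'betrayed'.
— Andre: subject of the matrix clause; c-commands the pronoun but lies outside its binding domain — allowed.
— Liam: subject of the clause headed by 'betrayed'; c-commands the pronoun within its binding domain — blocked (Principle B).

Andre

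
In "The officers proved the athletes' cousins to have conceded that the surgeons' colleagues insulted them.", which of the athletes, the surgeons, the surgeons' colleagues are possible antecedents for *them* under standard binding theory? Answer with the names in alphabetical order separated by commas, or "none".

the athletes, the surgeons

*them* is a pronoun; Principle B requires it to be free in its binding domain — the clause headed by 'insulted'.
— the athletes: possessor inside the subject DP of the clause headed by 'conceded'; does not c-command the pronoun — Principle B does not apply; allowed.
— the surgeons: possessor inside the subject DP of the clause headed by 'insulted'; does not c-command the pronoun — Principle B does not apply; allowed.
— the surgeons' colleagues: subject of the clause headed by 'insulted'; c-commands the pronoun within its binding domain — blocked (Principle B).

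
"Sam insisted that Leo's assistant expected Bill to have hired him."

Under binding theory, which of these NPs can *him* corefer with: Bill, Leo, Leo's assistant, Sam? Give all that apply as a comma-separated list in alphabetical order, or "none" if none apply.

*him* is a pronoun; Principle B requires it to be free in its binding domain — the clause headed by 'hired'.
— Bill: subject of the clause headed by 'hired'; c-commands the pronoun within its binding domain — blocked (Principle B).
— Leo: possessor inside the subject DP of the clause headed by 'expected'; does not c-command the pronoun — Principle B does not apply; allowed.
— Leo's assistant: subject of the clause headed by 'expected'; c-commands the pronoun but lies outside its binding domain — allowed.
— Sam: subject of the matrix clause; c-commands the pronoun but lies outside its binding domain — allowed.

Leo, Leo's assistant, Sam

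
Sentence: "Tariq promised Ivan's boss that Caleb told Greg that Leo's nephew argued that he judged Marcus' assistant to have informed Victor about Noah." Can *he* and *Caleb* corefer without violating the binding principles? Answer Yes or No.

Yes

*Caleb* is an R-expression; Principle C requires it to be free (not bound by any c-commanding expression).
— he: subject of the clause headed by 'judged'; the pronoun does not c-command the R-expression — coreference allowed.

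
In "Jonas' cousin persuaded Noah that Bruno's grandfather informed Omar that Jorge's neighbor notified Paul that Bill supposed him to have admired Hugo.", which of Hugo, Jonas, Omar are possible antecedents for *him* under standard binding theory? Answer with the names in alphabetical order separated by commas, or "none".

*him* is a pronoun; Principle B requires it to be free in its binding domain — the clause headed by 'supposed'.
— Hugo: object of the clause headed by 'admired'; is c-commanded by the pronoun; coreference would bind this R-expression — blocked (Principle C).
— Jonas: possessor inside the subject DP of the matrix clause; does not c-command the pronoun — Principle B does not apply; allowed.
— Omar: object of the clause headed by 'informed'; c-commands the pronoun but lies outside its binding domain — allowed.

Jonas, Omar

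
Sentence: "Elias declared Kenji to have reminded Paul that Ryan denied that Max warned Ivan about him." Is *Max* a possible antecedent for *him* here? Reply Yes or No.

No

*him* is a pronoun; Principle B requires it to be free in its binding domain — the clause headed by 'warned'.
— Max: subject of the clause headed by 'warned'; c-commands the pronoun within its binding domain — blocked (Principle B).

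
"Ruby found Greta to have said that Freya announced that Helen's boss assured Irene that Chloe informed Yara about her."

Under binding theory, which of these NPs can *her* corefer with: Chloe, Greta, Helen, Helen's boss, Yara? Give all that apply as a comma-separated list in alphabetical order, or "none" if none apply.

Greta, Helen, Helen's boss

*her* is a pronoun; Principle B requires it to be free in its binding domain — the clause headed by 'informed'.
— Chloe: subject of the clause headed by 'informed'; c-commands the pronoun within its binding domain — blocked (Principle B).
— Greta: subject of the clause headed by 'said'; c-commands the pronoun but lies outside its binding domain — allowed.
— Helen: possessor inside the subject DP of the clause headed by 'assured'; does not c-command the pronoun — Principle B does not apply; allowed.
— Helen's boss: subject of the clause headed by 'assured'; c-commands the pronoun but lies outside its binding domain — allowed.
— Yara: object of the clause headed by 'informed'; c-commands the pronoun within its binding domain — blocked (Principle B).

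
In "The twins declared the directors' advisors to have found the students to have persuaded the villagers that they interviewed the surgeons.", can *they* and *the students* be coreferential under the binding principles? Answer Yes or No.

Yes

*the students* is an R-expression; Principle C requires it to be free (not bound by any c-commanding expression).
— they: subject of the clause headed by 'interviewed'; the pronoun does not c-command the R-expression — coreference allowed.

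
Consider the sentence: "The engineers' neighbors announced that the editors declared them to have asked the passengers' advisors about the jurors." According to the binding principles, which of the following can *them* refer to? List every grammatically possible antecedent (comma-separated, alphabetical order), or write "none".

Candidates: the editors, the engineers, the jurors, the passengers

the engineers

*them* is a pronoun; Principle B requires it to be free in its binding domain — the clause headed by 'declared'.
— the editors: subject of the clause headed by 'declared'; c-commands the pronoun within its binding domain — blocked (Principle B).
— the engineers: possessor inside the subject DP of the matrix clause; does not c-command the pronoun — Principle B does not apply; allowed.
— the jurors: second object of the clause headed by 'asked'; is c-commanded by the pronoun; coreference would bind this R-expression — blocked (Principle C).
— the passengers: possessor inside the object DP of the clause headed by 'asked'; is c-commanded by the pronoun; coreference would bind this R-expression — blocked (Principle C).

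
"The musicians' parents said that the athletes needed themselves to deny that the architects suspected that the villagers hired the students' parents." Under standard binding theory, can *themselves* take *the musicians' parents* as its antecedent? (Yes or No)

*themselves* is a reflexive; Principle A requires it to be bound within its binding domain — the clause headed by 'needed'.
— the musicians' parents: subject of the matrix clause; c-commands the reflexive but lies outside its binding domain — cannot bind it (Principle A).

No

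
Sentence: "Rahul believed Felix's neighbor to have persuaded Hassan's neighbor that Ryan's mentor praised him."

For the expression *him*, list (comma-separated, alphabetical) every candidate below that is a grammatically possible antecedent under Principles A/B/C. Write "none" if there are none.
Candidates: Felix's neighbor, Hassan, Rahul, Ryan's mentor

Felix's neighbor, Hassan, Rahul

*him* is a pronoun; Principle B requires it to be free in its binding domain — the clause headed by 'praised'.
— Felix's neighbor: subject of the clause headed by 'persuaded'; c-commands the pronoun but lies outside its binding domain — allowed.
— Hassan: possessor inside the object DP of the clause headed by 'persuaded'; does not c-command the pronoun — Principle B does not apply; allowed.
— Rahul: subject of the matrix clause; c-commands the pronoun but lies outside its binding domain — allowed.
— Ryan's mentor: subject of the clause headed by 'praised'; c-commands the pronoun within its binding domain — blocked (Principle B).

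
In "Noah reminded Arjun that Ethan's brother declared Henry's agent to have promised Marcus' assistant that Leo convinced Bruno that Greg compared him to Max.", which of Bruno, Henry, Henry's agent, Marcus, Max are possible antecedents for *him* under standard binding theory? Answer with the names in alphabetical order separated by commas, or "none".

*him* is a pronoun; Principle B requires it to be free in its binding domain — the clause headed by 'compared'.
— Bruno: object of the clause headed by 'convinced'; c-commands the pronoun but lies outside its binding domain — allowed.
— Henry: possessor inside the subject DP of the clause headed by 'promised'; does not c-command the pronoun — Principle B does not apply; allowed.
— Henry's agent: subject of the clause headed by 'promised'; c-commands the pronoun but lies outside its binding domain — allowed.
— Marcus: possessor inside the object DP of the clause headed by 'promised'; does not c-command the pronoun — Principle B does not apply; allowed.
— Max: second object of the clause headed by 'compared'; is c-commanded by the pronoun; coreference would bind this R-expression — blocked (Principle C).

Bruno, Henry, Henry's agent, Marcus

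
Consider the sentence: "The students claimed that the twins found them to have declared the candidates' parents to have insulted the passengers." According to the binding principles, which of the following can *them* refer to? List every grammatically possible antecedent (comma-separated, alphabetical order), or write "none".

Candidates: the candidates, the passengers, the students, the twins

*them* is a pronoun; Principle B requires it to be free in its binding domain — the clause headed by 'found'.
— the candidates: possessor inside the subject DP of the clause headed by 'insulted'; is c-commanded by the pronoun; coreference would bind this R-expression — blocked (Principle C).
— the passengers: object of the clause headed by 'insulted'; is c-commanded by the pronoun; coreference would bind this R-expression — blocked (Principle C).
— the students: subject of the matrix clause; c-commands the pronoun but lies outside its binding domain — allowed.
— the twins: subject of the clause headed by 'found'; c-commands the pronoun within its binding domain — blocked (Principle B).

the students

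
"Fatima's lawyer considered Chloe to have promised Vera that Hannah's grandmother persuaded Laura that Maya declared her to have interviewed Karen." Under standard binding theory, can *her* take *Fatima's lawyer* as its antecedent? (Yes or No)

Yes

*her* is a pronoun; Principle B requires it to be free in its binding domain — the clause headed by 'declared'.
— Fatima's lawyer: subject of the matrix clause; c-commands the pronoun but lies outside its binding domain — allowed.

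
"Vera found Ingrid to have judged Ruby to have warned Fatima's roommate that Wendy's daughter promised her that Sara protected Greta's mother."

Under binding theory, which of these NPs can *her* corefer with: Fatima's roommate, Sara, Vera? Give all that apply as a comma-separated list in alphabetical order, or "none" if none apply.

*her* is a pronoun; Principle B requires it to be free in its binding domain — the clause headed by 'promised'.
— Fatima's roommate: object of the clause headed by 'warned'; c-commands the pronoun but lies outside its binding domain — allowed.
— Sara: subject of the clause headed by 'protected'; is c-commanded by the pronoun; coreference would bind this R-expression — blocked (Principle C).
— Vera: subject of the matrix clause; c-commands the pronoun but lies outside its binding domain — allowed.

Fatima's roommate, Vera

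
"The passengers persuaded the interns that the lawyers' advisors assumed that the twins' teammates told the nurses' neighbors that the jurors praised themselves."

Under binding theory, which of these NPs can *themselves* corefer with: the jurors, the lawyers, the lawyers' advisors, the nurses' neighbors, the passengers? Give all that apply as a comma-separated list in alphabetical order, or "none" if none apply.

*themselves* is a reflexive; Principle A requires it to be bound within its binding domain — the clause headed by 'praised'.
— the jurors: subject of the clause headed by 'praised'; c-commands the reflexive within its binding domain — allowed (Principle A).
— the lawyers: possessor inside the subject DP of the clause headed by 'assumed'; does not c-command the reflexive — cannot bind it (Principle A).
— the lawyers' advisors: subject of the clause headed by 'assumed'; c-commands the reflexive but lies outside its binding domain — cannot bind it (Principle A).
— the nurses' neighbors: object of the clause headed by 'told'; c-commands the reflexive but lies outside its binding domain — cannot bind it (Principle A).
— the passengers: subject of the matrix clause; c-commands the reflexive but lies outside its binding domain — cannot bind it (Principle A).

the jurors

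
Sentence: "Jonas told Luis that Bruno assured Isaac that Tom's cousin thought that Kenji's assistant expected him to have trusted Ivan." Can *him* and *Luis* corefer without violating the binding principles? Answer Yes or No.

*Luis* is an R-expression; Principle C requires it to be free (not bound by any c-commanding expression).
— him: subject of the clause headed by 'trusted'; the pronoun does not c-command the R-expression — coreference allowed.

Yes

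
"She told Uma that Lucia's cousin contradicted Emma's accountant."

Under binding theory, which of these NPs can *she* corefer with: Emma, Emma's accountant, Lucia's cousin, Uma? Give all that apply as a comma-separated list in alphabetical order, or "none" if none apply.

none

*she* is a pronoun; Principle B requires it to be free in its binding domain — the matrix clause.
— Emma: possessor inside the object DP of the clause headed by 'contradicted'; is c-commanded by the pronoun; coreference would bind this R-expression — blocked (Principle C).
— Emma's accountant: object of the clause headed by 'contradicted'; is c-commanded by the pronoun; coreference would bind this R-expression — blocked (Principle C).
— Lucia's cousin: subject of the clause headed by 'contradicted'; is c-commanded by the pronoun; coreference would bind this R-expression — blocked (Principle C).
— Uma: object of the matrix clause; is c-commanded by the pronoun; coreference would bind this R-expression — blocked (Principle C).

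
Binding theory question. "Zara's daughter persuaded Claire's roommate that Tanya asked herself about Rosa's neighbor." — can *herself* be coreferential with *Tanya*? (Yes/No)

*herself* is a reflexive; Principle A requires it to be bound within its binding domain — the clause headed by 'asked'.
— Tanya: subject of the clause headed by 'asked'; c-commands the reflexive within its binding domain — allowed (Principle A).

Yes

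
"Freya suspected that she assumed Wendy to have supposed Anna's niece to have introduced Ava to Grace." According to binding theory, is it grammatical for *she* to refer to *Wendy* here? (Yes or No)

No

*Wendy* is an R-expression; Principle C requires it to be free (not bound by any c-commanding expression).
— she: subject of the clause headed by 'assumed'; the pronoun c-commands the R-expression — coreference blocked (Principle C).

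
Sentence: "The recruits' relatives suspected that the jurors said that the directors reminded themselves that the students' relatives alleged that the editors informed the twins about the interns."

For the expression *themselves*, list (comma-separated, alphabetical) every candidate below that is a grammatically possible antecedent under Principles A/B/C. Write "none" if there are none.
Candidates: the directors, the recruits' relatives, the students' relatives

*themselves* is a reflexive; Principle A requires it to be bound within its binding domain — the clause headed by 'reminded'.
— the directors: subject of the clause headed by 'reminded'; c-commands the reflexive within its binding domain — allowed (Principle A).
— the recruits' relatives: subject of the matrix clause; c-commands the reflexive but lies outside its binding domain — cannot bind it (Principle A).
— the students' relatives: subject of the clause headed by 'alleged'; does not c-command the reflexive — cannot bind it (Principle A).

the directors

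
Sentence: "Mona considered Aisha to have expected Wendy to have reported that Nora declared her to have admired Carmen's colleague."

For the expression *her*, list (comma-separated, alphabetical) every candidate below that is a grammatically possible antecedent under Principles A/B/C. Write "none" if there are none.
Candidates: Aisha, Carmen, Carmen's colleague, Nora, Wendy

Aisha, Wendy

*her* is a pronoun; Principle B requires it to be free in its binding domain — the clause headed by 'declared'.
— Aisha: subject of the clause headed by 'expected'; c-commands the pronoun but lies outside its binding domain — allowed.
— Carmen: possessor inside the object DP of the clause headed by 'admired'; is c-commanded by the pronoun; coreference would bind this R-expression — blocked (Principle C).
— Carmen's colleague: object of the clause headed by 'admired'; is c-commanded by the pronoun; coreference would bind this R-expression — blocked (Principle C).
— Nora: subject of the clause headed by 'declared'; c-commands the pronoun within its binding domain — blocked (Principle B).
— Wendy: subject of the clause headed by 'reported'; c-commands the pronoun but lies outside its binding domain — allowed.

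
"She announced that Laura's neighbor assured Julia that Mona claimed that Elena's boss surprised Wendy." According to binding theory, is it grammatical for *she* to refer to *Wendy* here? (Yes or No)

*Wendy* is an R-expression; Principle C requires it to be free (not bound by any c-commanding expression).
— she: subject of the matrix clause; the pronoun c-commands the R-expression — coreference blocked (Principle C).

No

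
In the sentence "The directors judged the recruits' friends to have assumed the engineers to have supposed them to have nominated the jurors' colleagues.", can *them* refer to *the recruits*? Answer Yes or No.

Yes

*them* is a pronoun; Principle B requires it to be free in its binding domain — the clause headed by 'supposed'.
— the recruits: possessor inside the subject DP of the clause headed by 'assumed'; does not c-command the pronoun — Principle B does not apply; allowed.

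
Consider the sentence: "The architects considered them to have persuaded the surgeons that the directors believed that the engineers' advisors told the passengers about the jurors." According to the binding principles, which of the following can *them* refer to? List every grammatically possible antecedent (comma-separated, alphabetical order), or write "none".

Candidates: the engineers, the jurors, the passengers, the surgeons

*them* is a pronoun; Principle B requires it to be free in its binding domain — the matrix clause.
— the engineers: possessor inside the subject DP of the clause headed by 'told'; is c-commanded by the pronoun; coreference would bind this R-expression — blocked (Principle C).
— the jurors: second object of the clause headed by 'told'; is c-commanded by the pronoun; coreference would bind this R-expression — blocked (Principle C).
— the passengers: object of the clause headed by 'told'; is c-commanded by the pronoun; coreference would bind this R-expression — blocked (Principle C).
— the surgeons: object of the clause headed by 'persuaded'; is c-commanded by the pronoun; coreference would bind this R-expression — blocked (Principle C).

none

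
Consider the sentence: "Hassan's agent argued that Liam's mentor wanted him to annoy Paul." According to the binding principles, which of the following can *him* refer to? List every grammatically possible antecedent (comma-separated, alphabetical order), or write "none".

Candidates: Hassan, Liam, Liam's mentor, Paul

*him* is a pronoun; Principle B requires it to be free in its binding domain — the clause headed by 'wanted'.
— Hassan: possessor inside the subject DP of the matrix clause; does not c-command the pronoun — Principle B does not apply; allowed.
— Liam: possessor inside the subject DP of the clause headed by 'wanted'; does not c-command the pronoun — Principle B does not apply; allowed.
— Liam's mentor: subject of the clause headed by 'wanted'; c-commands the pronoun within its binding domain — blocked (Principle B).
— Paul: object of the clause headed by 'annoy'; is c-commanded by the pronoun; coreference would bind this R-expression — blocked (Principle C).

Hassan, Liam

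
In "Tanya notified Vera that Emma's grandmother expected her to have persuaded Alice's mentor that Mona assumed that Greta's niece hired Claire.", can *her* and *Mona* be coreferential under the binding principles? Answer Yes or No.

No

*Mona* is an R-expression; Principle C requires it to be free (not bound by any c-commanding expression).
— her: subject of the clause headed by 'persuaded'; the pronoun c-commands the R-expression — coreference blocked (Principle C).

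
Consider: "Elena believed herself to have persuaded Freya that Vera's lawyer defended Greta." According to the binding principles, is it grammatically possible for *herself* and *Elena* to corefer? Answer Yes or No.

*herself* is a reflexive; Principle A requires it to be bound within its binding domain — the matrix clause.
— Elena: subject of the matrix clause; c-commands the reflexive within its binding domain — allowed (Principle A).

Yes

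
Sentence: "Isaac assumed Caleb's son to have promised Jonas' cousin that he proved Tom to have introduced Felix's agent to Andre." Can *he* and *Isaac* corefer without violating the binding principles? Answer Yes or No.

Yes

*Isaac* is an R-expression; Principle C requires it to be free (not bound by any c-commanding expression).
— he: subject of the clause headed by 'proved'; the pronoun does not c-command the R-expression — coreference allowed.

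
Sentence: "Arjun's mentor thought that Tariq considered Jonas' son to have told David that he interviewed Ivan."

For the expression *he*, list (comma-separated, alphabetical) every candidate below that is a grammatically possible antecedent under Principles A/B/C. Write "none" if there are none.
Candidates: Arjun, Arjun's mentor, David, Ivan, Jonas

*he* is a pronoun; Principle B requires it to be free in its binding domain — the clause headed by 'interviewed'.
— Arjun: possessor inside the subject DP of the matrix clause; does not c-command the pronoun — Principle B does not apply; allowed.
— Arjun's mentor: subject of the matrix clause; c-commands the pronoun but lies outside its binding domain — allowed.
— David: object of the clause headed by 'told'; c-commands the pronoun but lies outside its binding domain — allowed.
— Ivan: object of the clause headed by 'interviewed'; is c-commanded by the pronoun; coreference would bind this R-expression — blocked (Principle C).
— Jonas: possessor inside the subject DP of the clause headed by 'told'; does not c-command the pronoun — Principle B does not apply; allowed.

Arjun, Arjun's mentor, David, Jonas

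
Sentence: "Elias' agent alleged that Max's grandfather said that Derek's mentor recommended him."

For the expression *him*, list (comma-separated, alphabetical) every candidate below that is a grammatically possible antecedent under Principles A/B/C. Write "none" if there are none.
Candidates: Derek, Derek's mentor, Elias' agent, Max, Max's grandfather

*him* is a pronoun; Principle B requires it to be free in its binding domain — the clause headed by 'recommended'.
— Derek: possessor inside the subject DP of the clause headed by 'recommended'; does not c-command the pronoun — Principle B does not apply; allowed.
— Derek's mentor: subject of the clause headed by 'recommended'; c-commands the pronoun within its binding domain — blocked (Principle B).
— Elias' agent: subject of the matrix clause; c-commands the pronoun but lies outside its binding domain — allowed.
— Max: possessor inside the subject DP of the clause headed by 'said'; does not c-command the pronoun — Principle B does not apply; allowed.
— Max's grandfather: subject of the clause headed by 'said'; c-commands the pronoun but lies outside its binding domain — allowed.

Derek, Elias' agent, Max, Max's grandfather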